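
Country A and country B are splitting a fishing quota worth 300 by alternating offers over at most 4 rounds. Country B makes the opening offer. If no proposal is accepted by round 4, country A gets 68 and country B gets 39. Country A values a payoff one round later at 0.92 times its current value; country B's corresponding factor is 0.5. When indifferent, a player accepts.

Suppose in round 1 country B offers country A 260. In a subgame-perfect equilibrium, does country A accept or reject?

Accept

Round 4 (country A proposes): country B gets 39 if talks fail, so country A offers 39 and keeps 261.
Round 3 (country B proposes): country A can get 261 next round, worth 0.92 × 261 = 240.12 now, so country B offers 240.12, keeping 59.88.
Round 2 (country A proposes): country B can get 59.88 next round, worth 0.5 × 59.88 = 29.94 now. Country A offers 29.94 and keeps 300 − 29.94 = 270.06.
So by rejecting in round 1, country A gets 270.06 next round, worth 0.92 × 270.06 = 248.4552 now.
Offer 260 ≥ 248.4552, so country A accepts.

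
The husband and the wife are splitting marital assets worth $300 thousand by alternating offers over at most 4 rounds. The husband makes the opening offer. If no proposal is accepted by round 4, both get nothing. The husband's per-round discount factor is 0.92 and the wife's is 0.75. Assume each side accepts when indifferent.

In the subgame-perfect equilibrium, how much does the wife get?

173.25

Round 4 (the wife proposes): rejection yields 0 for the husband; the wife offers 0 and keeps 300.
Round 3 (the husband proposes): the wife can get 300 next round, worth 0.75 × 300 = 225 now, so the husband offers 225, keeping 75.
Round 2 (the wife proposes): the husband can get 75 next round, worth 0.92 × 75 = 69 now; the wife offers that and keeps 231.
Round 1 (the husband proposes): the wife can get 231 next round, worth 0.75 × 231 = 173.25 now, so the husband offers 173.25, keeping 126.75.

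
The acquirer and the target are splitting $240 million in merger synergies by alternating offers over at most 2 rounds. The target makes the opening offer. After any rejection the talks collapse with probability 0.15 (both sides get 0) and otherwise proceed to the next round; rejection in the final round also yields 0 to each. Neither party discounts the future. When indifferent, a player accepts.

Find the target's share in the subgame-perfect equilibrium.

By backward induction:
Round 2 (the acquirer proposes): the target will accept anything ≥ 0, so the acquirer offers 0 and keeps 240.
Round 1 (the target proposes): rejecting gives the acquirer an expected 0.85 × 240 = 204; the target offers that and keeps 36.

36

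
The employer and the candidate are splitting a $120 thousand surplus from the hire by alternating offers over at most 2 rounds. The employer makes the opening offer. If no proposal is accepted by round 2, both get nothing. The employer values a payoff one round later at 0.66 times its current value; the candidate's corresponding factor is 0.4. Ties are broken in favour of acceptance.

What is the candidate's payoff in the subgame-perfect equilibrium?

48

Round 2 (the candidate proposes): the employer will accept anything ≥ 0, so the candidate offers 0 and keeps 120.
Round 1 (the employer proposes): the candidate can get 120 next round, worth 0.4 × 120 = 48 now; the employer offers that and keeps 72.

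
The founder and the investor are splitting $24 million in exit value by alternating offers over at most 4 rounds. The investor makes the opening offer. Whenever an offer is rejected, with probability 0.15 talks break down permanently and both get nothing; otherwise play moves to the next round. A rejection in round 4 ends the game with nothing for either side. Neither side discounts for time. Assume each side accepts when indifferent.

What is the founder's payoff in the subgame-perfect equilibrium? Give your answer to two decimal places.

Round 4 (the founder proposes): the investor will accept anything ≥ 0, so the founder offers 0 and keeps 24.
Round 3 (the investor proposes): rejecting gives the founder an expected 0.85 × 24 = 20.4. The investor offers 20.4 and keeps 24 − 20.4 = 3.6.
Round 2 (the founder proposes): rejecting gives the investor an expected 0.85 × 3.6 = 3.06, so the founder offers 3.06, keeping 20.94.
Round 1 (the investor proposes): rejecting gives the founder an expected 0.85 × 20.94 = 17.799; the investor offers that and keeps 6.201.

17.80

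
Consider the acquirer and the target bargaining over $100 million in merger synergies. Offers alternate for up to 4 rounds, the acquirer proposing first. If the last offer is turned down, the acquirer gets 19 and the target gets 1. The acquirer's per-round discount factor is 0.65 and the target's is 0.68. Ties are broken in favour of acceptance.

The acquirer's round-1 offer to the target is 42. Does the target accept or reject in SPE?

Reject

Work out the target's continuation value if the offer is rejected.
Round 4 (the target proposes): the acquirer gets 19 if talks fail, so the target offers 19 and keeps 81.
Round 3 (the acquirer proposes): the target can get 81 next round, worth 0.68 × 81 = 55.08 now, so the acquirer offers 55.08, keeping 44.92.
Round 2 (the target proposes): the acquirer can get 44.92 next round, worth 0.65 × 44.92 = 29.198 now. The target offers 29.198 and keeps 100 − 29.198 = 70.802.
So by rejecting in round 1, the target gets 70.802 next round, worth 0.68 × 70.802 = 48.14536 now.
Offer 42 < 48.14536, so the target rejects.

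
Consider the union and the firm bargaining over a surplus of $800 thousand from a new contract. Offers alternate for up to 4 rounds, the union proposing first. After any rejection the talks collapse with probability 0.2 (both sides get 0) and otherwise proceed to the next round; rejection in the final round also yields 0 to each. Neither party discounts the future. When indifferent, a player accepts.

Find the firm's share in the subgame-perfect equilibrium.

Round 4 (the firm proposes): rejection yields 0 for the union; the firm offers 0 and keeps 800.
Round 3 (the union proposes): rejecting gives the firm an expected 0.8 × 800 = 640; the union offers that and keeps 160.
Round 2 (the firm proposes): rejecting gives the union an expected 0.8 × 160 = 128; the firm offers that and keeps 672.
Round 1 (the union proposes): rejecting gives the firm an expected 0.8 × 672 = 537.6, so the union offers 537.6, keeping 262.4.

537.6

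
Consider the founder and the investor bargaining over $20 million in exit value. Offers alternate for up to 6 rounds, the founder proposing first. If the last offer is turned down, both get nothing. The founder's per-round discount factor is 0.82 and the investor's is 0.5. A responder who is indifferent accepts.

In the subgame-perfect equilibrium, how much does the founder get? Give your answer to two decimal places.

15.78

Work backward from the last round.
Round 6 (the investor proposes): the founder will accept anything ≥ 0, so the investor offers 0 and keeps 20.
Round 5 (the founder proposes): the investor can get 20 next round, worth 0.5 × 20 = 10 now; the founder offers that and keeps 10.
Round 4 (the investor proposes): the founder can get 10 next round, worth 0.82 × 10 = 8.2 now. The investor offers 8.2 and keeps 20 − 8.2 = 11.8.
Round 3 (the founder proposes): the investor can get 11.8 next round, worth 0.5 × 11.8 = 5.9 now, so the founder offers 5.9, keeping 14.1.
Round 2 (the investor proposes): the founder can get 14.1 next round, worth 0.82 × 14.1 = 11.562 now. The investor offers 11.562 and keeps 20 − 11.562 = 8.438.
Round 1 (the founder proposes): the investor can get 8.438 next round, worth 0.5 × 8.438 = 4.219 now; the founder offers that and keeps 15.781.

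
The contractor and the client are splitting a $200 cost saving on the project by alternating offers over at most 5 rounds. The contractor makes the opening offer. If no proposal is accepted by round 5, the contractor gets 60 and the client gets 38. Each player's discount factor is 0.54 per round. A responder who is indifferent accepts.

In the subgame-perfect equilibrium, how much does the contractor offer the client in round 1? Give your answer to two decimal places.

67.40

Round 5 (the contractor proposes): the client gets 38 if talks fail, so the contractor offers 38 and keeps 162.
Round 4 (the client proposes): the contractor can get 162 next round, worth 0.54 × 162 = 87.48 now. The client offers 87.48 and keeps 200 − 87.48 = 112.52.
Round 3 (the contractor proposes): the client can get 112.52 next round, worth 0.54 × 112.52 = 60.7608 now. The contractor offers 60.7608 and keeps 200 − 60.7608 = 139.2392.
Round 2 (the client proposes): the contractor can get 139.2392 next round, worth 0.54 × 139.2392 = 75.189168 now. The client offers 75.189168 and keeps 200 − 75.189168 = 124.810832.
Round 1 (the contractor proposes): the client can get 124.810832 next round, worth 0.54 × 124.810832 = 67.39784928 now. The contractor offers 67.39784928 and keeps 200 − 67.39784928 = 132.60215072.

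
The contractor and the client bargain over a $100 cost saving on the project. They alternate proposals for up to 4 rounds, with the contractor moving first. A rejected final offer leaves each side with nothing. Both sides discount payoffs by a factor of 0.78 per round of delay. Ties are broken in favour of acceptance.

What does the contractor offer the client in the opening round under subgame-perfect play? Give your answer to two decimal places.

64.62

Round 4 (the client proposes): rejection yields 0 for the contractor; the client offers 0 and keeps 100.
Round 3 (the contractor proposes): the client can get 100 next round, worth 0.78 × 100 = 78 now. The contractor offers 78 and keeps 100 − 78 = 22.
Round 2 (the client proposes): the contractor can get 22 next round, worth 0.78 × 22 = 17.16 now. The client offers 17.16 and keeps 100 − 17.16 = 82.84.
Round 1 (the contractor proposes): the client can get 82.84 next round, worth 0.78 × 82.84 = 64.6152 now. The contractor offers 64.6152 and keeps 100 − 64.6152 = 35.3848.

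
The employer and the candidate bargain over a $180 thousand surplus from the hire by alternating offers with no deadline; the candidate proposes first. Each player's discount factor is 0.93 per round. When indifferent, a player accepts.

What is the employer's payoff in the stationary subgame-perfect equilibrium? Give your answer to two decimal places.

In a stationary SPE each proposer offers the other exactly their discounted continuation value.
If the candidate keeps x when proposing and the employer keeps y when proposing, then x = 180 − 0.93y and y = 180 − 0.93x.
Solving: x = 180(1 − 0.93) / (1 − 0.93·0.93) = 12.6 / 0.1351 ≈ 93.2642.
The employer gets 180 − 93.2642 ≈ 86.7358.

86.74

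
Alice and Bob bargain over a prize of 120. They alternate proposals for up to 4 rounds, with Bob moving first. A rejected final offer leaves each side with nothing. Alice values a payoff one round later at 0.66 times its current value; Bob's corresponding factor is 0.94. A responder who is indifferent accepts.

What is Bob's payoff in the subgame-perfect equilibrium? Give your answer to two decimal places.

Round 4 (Alice proposes): rejection yields 0 for Bob; Alice offers 0 and keeps 120.
Round 3 (Bob proposes): Alice can get 120 next round, worth 0.66 × 120 = 79.2 now; Bob offers that and keeps 40.8.
Round 2 (Alice proposes): Bob can get 40.8 next round, worth 0.94 × 40.8 = 38.352 now, so Alice offers 38.352, keeping 81.648.
Round 1 (Bob proposes): Alice can get 81.648 next round, worth 0.66 × 81.648 = 53.88768 now, so Bob offers 53.88768, keeping 66.11232.

66.11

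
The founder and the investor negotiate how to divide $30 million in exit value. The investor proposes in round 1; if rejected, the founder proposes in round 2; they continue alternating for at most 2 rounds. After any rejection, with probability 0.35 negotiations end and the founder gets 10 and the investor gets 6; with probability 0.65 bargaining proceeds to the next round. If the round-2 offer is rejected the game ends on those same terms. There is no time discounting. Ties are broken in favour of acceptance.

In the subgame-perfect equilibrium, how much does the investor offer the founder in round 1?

19.1

Round 2 (the founder proposes): the investor gets 6 if talks fail, so the founder offers 6 and keeps 24.
Round 1 (the investor proposes): rejecting gives the founder an expected 0.65 × 24 + 0.35 × 10 = 19.1. The investor offers 19.1 and keeps 30 − 19.1 = 10.9.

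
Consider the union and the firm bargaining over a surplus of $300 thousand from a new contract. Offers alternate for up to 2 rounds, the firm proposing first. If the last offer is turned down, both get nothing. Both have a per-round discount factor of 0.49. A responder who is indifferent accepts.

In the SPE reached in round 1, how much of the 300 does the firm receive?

153

Round 2 (the union proposes): the firm will accept anything ≥ 0, so the union offers 0 and keeps 300.
Round 1 (the firm proposes): the union can get 300 next round, worth 0.49 × 300 = 147 now; the firm offers that and keeps 153.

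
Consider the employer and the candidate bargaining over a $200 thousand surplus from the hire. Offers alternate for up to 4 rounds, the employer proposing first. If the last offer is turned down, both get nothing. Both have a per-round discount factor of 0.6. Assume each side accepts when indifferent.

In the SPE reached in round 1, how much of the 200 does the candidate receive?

91.2

Round 4 (the candidate proposes): rejection yields 0 for the employer; the candidate offers 0 and keeps 200.
Round 3 (the employer proposes): the candidate can get 200 next round, worth 0.6 × 200 = 120 now; the employer offers that and keeps 80.
Round 2 (the candidate proposes): the employer can get 80 next round, worth 0.6 × 80 = 48 now, so the candidate offers 48, keeping 152.
Round 1 (the employer proposes): the candidate can get 152 next round, worth 0.6 × 152 = 91.2 now. The employer offers 91.2 and keeps 200 − 91.2 = 108.8.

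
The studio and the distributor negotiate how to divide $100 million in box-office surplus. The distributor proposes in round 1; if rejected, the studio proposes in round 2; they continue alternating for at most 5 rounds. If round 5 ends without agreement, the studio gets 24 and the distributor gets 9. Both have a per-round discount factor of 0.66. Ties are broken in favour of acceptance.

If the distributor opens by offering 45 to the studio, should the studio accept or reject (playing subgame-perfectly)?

Round 5 (the distributor proposes): the studio gets 24 if talks fail, so the distributor offers 24 and keeps 76.
Round 4 (the studio proposes): the distributor can get 76 next round, worth 0.66 × 76 = 50.16 now. The studio offers 50.16 and keeps 100 − 50.16 = 49.84.
Round 3 (the distributor proposes): the studio can get 49.84 next round, worth 0.66 × 49.84 = 32.8944 now. The distributor offers 32.8944 and keeps 100 − 32.8944 = 67.1056.
Round 2 (the studio proposes): the distributor can get 67.1056 next round, worth 0.66 × 67.1056 = 44.289696 now. The studio offers 44.289696 and keeps 100 − 44.289696 = 55.710304.
So by rejecting in round 1, the studio gets 55.710304 next round, worth 0.66 × 55.710304 = 36.76880064 now.
Offer 45 ≥ 36.76880064, so the studio accepts.

Accept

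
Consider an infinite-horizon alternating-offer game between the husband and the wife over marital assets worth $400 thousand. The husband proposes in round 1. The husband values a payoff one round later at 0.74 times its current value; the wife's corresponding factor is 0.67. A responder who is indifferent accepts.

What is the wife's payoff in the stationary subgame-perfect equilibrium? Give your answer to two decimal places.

In a stationary SPE each proposer offers the other exactly their discounted continuation value.
If the husband keeps x when proposing and the wife keeps y when proposing, then x = 400 − 0.67y and y = 400 − 0.74x.
Solving: x = 400(1 − 0.67) / (1 − 0.74·0.67) = 132 / 0.5042 ≈ 261.8009.
The wife gets 400 − 261.8009 ≈ 138.1991.

138.20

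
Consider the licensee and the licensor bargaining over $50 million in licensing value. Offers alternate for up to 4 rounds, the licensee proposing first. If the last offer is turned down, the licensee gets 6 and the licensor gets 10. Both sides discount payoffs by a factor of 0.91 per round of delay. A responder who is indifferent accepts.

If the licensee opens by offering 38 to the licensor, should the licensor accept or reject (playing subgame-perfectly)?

Accept

Round 4 (the licensor proposes): the licensee gets 6 if talks fail, so the licensor offers 6 and keeps 44.
Round 3 (the licensee proposes): the licensor can get 44 next round, worth 0.91 × 44 = 40.04 now. The licensee offers 40.04 and keeps 50 − 40.04 = 9.96.
Round 2 (the licensor proposes): the licensee can get 9.96 next round, worth 0.91 × 9.96 = 9.0636 now; the licensor offers that and keeps 40.9364.
So by rejecting in round 1, the licensor gets 40.9364 next round, worth 0.91 × 40.9364 = 37.252124 now.
Offer 38 ≥ 37.252124, so the licensor accepts.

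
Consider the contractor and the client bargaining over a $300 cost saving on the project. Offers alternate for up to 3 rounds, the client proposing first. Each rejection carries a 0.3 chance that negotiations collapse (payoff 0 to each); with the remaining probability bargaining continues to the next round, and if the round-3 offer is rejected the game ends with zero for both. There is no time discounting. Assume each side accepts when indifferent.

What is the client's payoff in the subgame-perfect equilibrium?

Round 3 (the client proposes): the contractor will accept anything ≥ 0, so the client offers 0 and keeps 300.
Round 2 (the contractor proposes): rejecting gives the client an expected 0.7 × 300 = 210, so the contractor offers 210, keeping 90.
Round 1 (the client proposes): rejecting gives the contractor an expected 0.7 × 90 = 63. The client offers 63 and keeps 300 − 63 = 237.

237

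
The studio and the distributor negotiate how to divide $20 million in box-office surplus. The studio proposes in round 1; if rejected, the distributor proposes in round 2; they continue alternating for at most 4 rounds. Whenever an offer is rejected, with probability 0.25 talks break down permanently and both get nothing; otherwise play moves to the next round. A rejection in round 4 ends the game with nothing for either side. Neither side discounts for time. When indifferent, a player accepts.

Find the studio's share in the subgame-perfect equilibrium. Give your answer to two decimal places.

7.81

Round 4 (the distributor proposes): the studio will accept anything ≥ 0, so the distributor offers 0 and keeps 20.
Round 3 (the studio proposes): rejecting gives the distributor an expected 0.75 × 20 = 15; the studio offers that and keeps 5.
Round 2 (the distributor proposes): rejecting gives the studio an expected 0.75 × 5 = 3.75; the distributor offers that and keeps 16.25.
Round 1 (the studio proposes): rejecting gives the distributor an expected 0.75 × 16.25 = 12.1875; the studio offers that and keeps 7.8125.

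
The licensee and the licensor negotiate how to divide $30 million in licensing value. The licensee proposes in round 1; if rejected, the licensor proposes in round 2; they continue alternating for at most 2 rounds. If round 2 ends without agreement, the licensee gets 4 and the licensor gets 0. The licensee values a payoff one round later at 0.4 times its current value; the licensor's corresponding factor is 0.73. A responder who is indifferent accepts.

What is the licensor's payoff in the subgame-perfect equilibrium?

Round 2 (the licensor proposes): the licensee gets 4 if talks fail, so the licensor offers 4 and keeps 26.
Round 1 (the licensee proposes): the licensor can get 26 next round, worth 0.73 × 26 = 18.98 now, so the licensee offers 18.98, keeping 11.02.

18.98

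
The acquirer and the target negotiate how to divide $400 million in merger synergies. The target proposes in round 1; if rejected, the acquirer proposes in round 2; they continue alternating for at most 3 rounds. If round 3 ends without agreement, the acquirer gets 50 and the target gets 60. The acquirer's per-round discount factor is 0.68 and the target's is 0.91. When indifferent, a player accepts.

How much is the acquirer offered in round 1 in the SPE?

Round 3 (the target proposes): the acquirer gets 50 if talks fail, so the target offers 50 and keeps 350.
Round 2 (the acquirer proposes): the target can get 350 next round, worth 0.91 × 350 = 318.5 now; the acquirer offers that and keeps 81.5.
Round 1 (the target proposes): the acquirer can get 81.5 next round, worth 0.68 × 81.5 = 55.42 now; the target offers that and keeps 344.58.

55.42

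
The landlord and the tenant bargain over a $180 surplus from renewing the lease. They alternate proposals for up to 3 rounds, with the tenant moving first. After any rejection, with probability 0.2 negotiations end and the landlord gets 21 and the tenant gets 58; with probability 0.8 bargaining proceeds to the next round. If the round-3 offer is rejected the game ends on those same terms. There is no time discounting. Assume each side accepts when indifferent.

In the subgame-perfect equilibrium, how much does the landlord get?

37.16

Round 3 (the tenant proposes): the landlord gets 21 if talks fail, so the tenant offers 21 and keeps 159.
Round 2 (the landlord proposes): rejecting gives the tenant an expected 0.8 × 159 + 0.2 × 58 = 138.8, so the landlord offers 138.8, keeping 41.2.
Round 1 (the tenant proposes): rejecting gives the landlord an expected 0.8 × 41.2 + 0.2 × 21 = 37.16, so the tenant offers 37.16, keeping 142.84.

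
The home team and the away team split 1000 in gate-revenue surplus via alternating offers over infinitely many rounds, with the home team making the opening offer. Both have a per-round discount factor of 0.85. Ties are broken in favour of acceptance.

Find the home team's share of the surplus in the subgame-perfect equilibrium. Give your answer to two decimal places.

When the home team proposes, the away team accepts any offer worth at least 0.85 times what the away team would get by proposing next round; and vice versa.
This gives x = 1000 − 0.85y and y = 1000 − 0.85x, where x and y are each side's share when it proposes.
Hence (1 − 0.85·0.85)x = 1000(1 − 0.85), i.e. 0.2775·x = 150.
x ≈ 540.5405; the away team's share is 1000 − x ≈ 459.4595.

540.54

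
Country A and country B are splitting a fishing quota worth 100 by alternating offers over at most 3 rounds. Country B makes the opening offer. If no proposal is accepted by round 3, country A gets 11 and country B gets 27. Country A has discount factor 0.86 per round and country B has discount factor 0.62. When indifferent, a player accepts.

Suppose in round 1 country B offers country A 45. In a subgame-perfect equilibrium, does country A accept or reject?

Accept

Work out country A's continuation value if the offer is rejected.
Round 3 (country B proposes): country A gets 11 if talks fail, so country B offers 11 and keeps 89.
Round 2 (country A proposes): country B can get 89 next round, worth 0.62 × 89 = 55.18 now; country A offers that and keeps 44.82.
So by rejecting in round 1, country A gets 44.82 next round, worth 0.86 × 44.82 = 38.5452 now.
Offer 45 ≥ 38.5452, so country A accepts.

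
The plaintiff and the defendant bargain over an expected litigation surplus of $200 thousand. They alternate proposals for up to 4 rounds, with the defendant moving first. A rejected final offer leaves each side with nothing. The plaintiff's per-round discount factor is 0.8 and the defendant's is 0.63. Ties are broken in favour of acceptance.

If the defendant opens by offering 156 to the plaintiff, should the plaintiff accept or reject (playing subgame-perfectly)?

Round 4 (the plaintiff proposes): the defendant will accept anything ≥ 0, so the plaintiff offers 0 and keeps 200.
Round 3 (the defendant proposes): the plaintiff can get 200 next round, worth 0.8 × 200 = 160 now; the defendant offers that and keeps 40.
Round 2 (the plaintiff proposes): the defendant can get 40 next round, worth 0.63 × 40 = 25.2 now; the plaintiff offers that and keeps 174.8.
So by rejecting in round 1, the plaintiff gets 174.8 next round, worth 0.8 × 174.8 = 139.84 now.
Offer 156 ≥ 139.84, so the plaintiff accepts.

Accept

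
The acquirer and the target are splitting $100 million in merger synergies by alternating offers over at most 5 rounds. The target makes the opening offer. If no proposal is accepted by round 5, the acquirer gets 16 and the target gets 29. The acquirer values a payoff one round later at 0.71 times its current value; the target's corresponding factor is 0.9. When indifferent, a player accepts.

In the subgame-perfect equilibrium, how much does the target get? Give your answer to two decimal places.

Solve by backward induction from round 5.
Round 5 (the target proposes): the acquirer gets 16 if talks fail, so the target offers 16 and keeps 84.
Round 4 (the acquirer proposes): the target can get 84 next round, worth 0.9 × 84 = 75.6 now; the acquirer offers that and keeps 24.4.
Round 3 (the target proposes): the acquirer can get 24.4 next round, worth 0.71 × 24.4 = 17.324 now. The target offers 17.324 and keeps 100 − 17.324 = 82.676.
Round 2 (the acquirer proposes): the target can get 82.676 next round, worth 0.9 × 82.676 = 74.4084 now. The acquirer offers 74.4084 and keeps 100 − 74.4084 = 25.5916.
Round 1 (the target proposes): the acquirer can get 25.5916 next round, worth 0.71 × 25.5916 = 18.170036 now, so the target offers 18.170036, keeping 81.829964.

81.83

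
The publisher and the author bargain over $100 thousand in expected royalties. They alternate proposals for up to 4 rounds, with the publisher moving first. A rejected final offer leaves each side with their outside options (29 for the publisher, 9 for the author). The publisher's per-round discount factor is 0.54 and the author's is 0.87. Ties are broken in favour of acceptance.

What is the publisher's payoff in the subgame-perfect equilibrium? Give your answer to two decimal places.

Round 4 (the author proposes): the publisher gets 29 if talks fail, so the author offers 29 and keeps 71.
Round 3 (the publisher proposes): the author can get 71 next round, worth 0.87 × 71 = 61.77 now, so the publisher offers 61.77, keeping 38.23.
Round 2 (the author proposes): the publisher can get 38.23 next round, worth 0.54 × 38.23 = 20.6442 now. The author offers 20.6442 and keeps 100 − 20.6442 = 79.3558.
Round 1 (the publisher proposes): the author can get 79.3558 next round, worth 0.87 × 79.3558 = 69.039546 now. The publisher offers 69.039546 and keeps 100 − 69.039546 = 30.960454.

30.96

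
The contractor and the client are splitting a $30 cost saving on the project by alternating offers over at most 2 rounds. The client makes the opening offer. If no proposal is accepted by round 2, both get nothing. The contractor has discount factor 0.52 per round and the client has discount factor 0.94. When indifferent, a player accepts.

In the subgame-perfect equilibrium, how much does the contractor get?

15.6

Round 2 (the contractor proposes): the client will accept anything ≥ 0, so the contractor offers 0 and keeps 30.
Round 1 (the client proposes): the contractor can get 30 next round, worth 0.52 × 30 = 15.6 now, so the client offers 15.6, keeping 14.4.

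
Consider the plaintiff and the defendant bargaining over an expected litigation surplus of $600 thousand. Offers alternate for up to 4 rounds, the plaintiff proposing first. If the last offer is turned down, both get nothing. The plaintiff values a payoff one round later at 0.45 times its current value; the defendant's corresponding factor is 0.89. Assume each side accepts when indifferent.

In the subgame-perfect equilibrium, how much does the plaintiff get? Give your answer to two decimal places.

92.43

Round 4 (the defendant proposes): the plaintiff will accept anything ≥ 0, so the defendant offers 0 and keeps 600.
Round 3 (the plaintiff proposes): the defendant can get 600 next round, worth 0.89 × 600 = 534 now; the plaintiff offers that and keeps 66.
Round 2 (the defendant proposes): the plaintiff can get 66 next round, worth 0.45 × 66 = 29.7 now; the defendant offers that and keeps 570.3.
Round 1 (the plaintiff proposes): the defendant can get 570.3 next round, worth 0.89 × 570.3 = 507.567 now; the plaintiff offers that and keeps 92.433.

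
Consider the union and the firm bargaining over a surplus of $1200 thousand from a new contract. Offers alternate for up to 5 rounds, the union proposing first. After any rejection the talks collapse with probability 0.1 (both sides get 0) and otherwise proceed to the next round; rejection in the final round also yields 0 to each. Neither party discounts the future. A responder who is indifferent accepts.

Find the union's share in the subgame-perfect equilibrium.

1004.52

By backward induction:
Round 5 (the union proposes): rejection yields 0 for the firm; the union offers 0 and keeps 1200.
Round 4 (the firm proposes): rejecting gives the union an expected 0.9 × 1200 = 1080. The firm offers 1080 and keeps 1200 − 1080 = 120.
Round 3 (the union proposes): rejecting gives the firm an expected 0.9 × 120 = 108. The union offers 108 and keeps 1200 − 108 = 1092.
Round 2 (the firm proposes): rejecting gives the union an expected 0.9 × 1092 = 982.8. The firm offers 982.8 and keeps 1200 − 982.8 = 217.2.
Round 1 (the union proposes): rejecting gives the firm an expected 0.9 × 217.2 = 195.48, so the union offers 195.48, keeping 1004.52.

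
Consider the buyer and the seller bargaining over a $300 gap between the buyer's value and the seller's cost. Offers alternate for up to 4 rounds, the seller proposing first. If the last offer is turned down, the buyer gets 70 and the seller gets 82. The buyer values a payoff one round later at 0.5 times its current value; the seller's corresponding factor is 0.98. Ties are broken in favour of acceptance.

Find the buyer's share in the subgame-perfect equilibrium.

By backward induction:
Round 4 (the buyer proposes): the seller gets 82 if talks fail, so the buyer offers 82 and keeps 218.
Round 3 (the seller proposes): the buyer can get 218 next round, worth 0.5 × 218 = 109 now. The seller offers 109 and keeps 300 − 109 = 191.
Round 2 (the buyer proposes): the seller can get 191 next round, worth 0.98 × 191 = 187.18 now; the buyer offers that and keeps 112.82.
Round 1 (the seller proposes): the buyer can get 112.82 next round, worth 0.5 × 112.82 = 56.41 now, so the seller offers 56.41, keeping 243.59.

56.41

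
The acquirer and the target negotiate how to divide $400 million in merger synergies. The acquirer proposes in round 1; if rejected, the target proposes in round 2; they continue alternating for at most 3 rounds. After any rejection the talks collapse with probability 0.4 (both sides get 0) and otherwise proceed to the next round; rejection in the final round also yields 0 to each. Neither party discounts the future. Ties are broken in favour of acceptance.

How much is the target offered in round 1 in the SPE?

96

By backward induction:
Round 3 (the acquirer proposes): rejection yields 0 for the target; the acquirer offers 0 and keeps 400.
Round 2 (the target proposes): rejecting gives the acquirer an expected 0.6 × 400 = 240; the target offers that and keeps 160.
Round 1 (the acquirer proposes): rejecting gives the target an expected 0.6 × 160 = 96. The acquirer offers 96 and keeps 400 − 96 = 304.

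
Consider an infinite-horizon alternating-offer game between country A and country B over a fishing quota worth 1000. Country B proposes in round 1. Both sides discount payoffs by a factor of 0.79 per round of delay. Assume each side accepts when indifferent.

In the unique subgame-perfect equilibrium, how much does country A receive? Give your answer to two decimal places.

In a stationary SPE each proposer offers the other exactly their discounted continuation value.
If country B keeps x when proposing and country A keeps y when proposing, then x = 1000 − 0.79y and y = 1000 − 0.79x.
Solving: x = 1000(1 − 0.79) / (1 − 0.79·0.79) = 210 / 0.3759 ≈ 558.6592.
Country A gets 1000 − 558.6592 ≈ 441.3408.

441.34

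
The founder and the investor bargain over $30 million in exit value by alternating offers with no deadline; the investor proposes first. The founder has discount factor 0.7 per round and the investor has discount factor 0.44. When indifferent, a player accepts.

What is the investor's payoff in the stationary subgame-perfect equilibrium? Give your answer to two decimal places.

When the investor proposes, the founder accepts any offer worth at least 0.7 times what the founder would get by proposing next round; and vice versa.
This gives x = 30 − 0.7y and y = 30 − 0.44x, where x and y are each side's share when it proposes.
Hence (1 − 0.7·0.44)x = 30(1 − 0.7), i.e. 0.692·x = 9.
x ≈ 13.0058; the founder's share is 30 − x ≈ 16.9942.

13.01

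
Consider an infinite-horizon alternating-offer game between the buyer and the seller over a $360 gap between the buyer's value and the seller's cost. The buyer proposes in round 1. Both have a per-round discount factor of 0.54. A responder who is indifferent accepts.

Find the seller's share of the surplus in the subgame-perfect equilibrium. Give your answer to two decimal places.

126.23

When the buyer proposes, the seller accepts any offer worth at least 0.54 times what the seller would get by proposing next round; and vice versa.
This gives x = 360 − 0.54y and y = 360 − 0.54x, where x and y are each side's share when it proposes.
Hence (1 − 0.54·0.54)x = 360(1 − 0.54), i.e. 0.7084·x = 165.6.
x ≈ 233.7662; the seller's share is 360 − x ≈ 126.2338.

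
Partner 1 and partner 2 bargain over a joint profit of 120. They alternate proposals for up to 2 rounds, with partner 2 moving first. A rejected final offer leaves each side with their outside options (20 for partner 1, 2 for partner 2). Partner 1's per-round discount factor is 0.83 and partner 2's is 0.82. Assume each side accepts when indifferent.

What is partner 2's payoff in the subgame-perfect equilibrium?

Round 2 (partner 1 proposes): partner 2 gets 2 if talks fail, so partner 1 offers 2 and keeps 118.
Round 1 (partner 2 proposes): partner 1 can get 118 next round, worth 0.83 × 118 = 97.94 now, so partner 2 offers 97.94, keeping 22.06.

22.06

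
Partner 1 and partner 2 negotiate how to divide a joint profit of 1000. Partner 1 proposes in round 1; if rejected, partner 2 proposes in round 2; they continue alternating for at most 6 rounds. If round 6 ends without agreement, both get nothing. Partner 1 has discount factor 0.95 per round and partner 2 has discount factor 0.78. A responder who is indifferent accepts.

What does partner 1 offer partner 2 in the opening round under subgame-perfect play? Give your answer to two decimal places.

By backward induction:
Round 6 (partner 2 proposes): rejection yields 0 for partner 1; partner 2 offers 0 and keeps 1000.
Round 5 (partner 1 proposes): partner 2 can get 1000 next round, worth 0.78 × 1000 = 780 now, so partner 1 offers 780, keeping 220.
Round 4 (partner 2 proposes): partner 1 can get 220 next round, worth 0.95 × 220 = 209 now; partner 2 offers that and keeps 791.
Round 3 (partner 1 proposes): partner 2 can get 791 next round, worth 0.78 × 791 = 616.98 now. Partner 1 offers 616.98 and keeps 1000 − 616.98 = 383.02.
Round 2 (partner 2 proposes): partner 1 can get 383.02 next round, worth 0.95 × 383.02 = 363.869 now, so partner 2 offers 363.869, keeping 636.131.
Round 1 (partner 1 proposes): partner 2 can get 636.131 next round, worth 0.78 × 636.131 = 496.18218 now; partner 1 offers that and keeps 503.81782.

496.18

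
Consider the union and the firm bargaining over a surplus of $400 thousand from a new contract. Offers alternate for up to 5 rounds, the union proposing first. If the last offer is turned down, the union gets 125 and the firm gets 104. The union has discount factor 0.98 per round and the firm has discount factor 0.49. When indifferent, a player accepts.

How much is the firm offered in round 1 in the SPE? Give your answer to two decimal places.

By backward induction:
Round 5 (the union proposes): the firm gets 104 if talks fail, so the union offers 104 and keeps 296.
Round 4 (the firm proposes): the union can get 296 next round, worth 0.98 × 296 = 290.08 now; the firm offers that and keeps 109.92.
Round 3 (the union proposes): the firm can get 109.92 next round, worth 0.49 × 109.92 = 53.8608 now. The union offers 53.8608 and keeps 400 − 53.8608 = 346.1392.
Round 2 (the firm proposes): the union can get 346.1392 next round, worth 0.98 × 346.1392 = 339.216416 now. The firm offers 339.216416 and keeps 400 − 339.216416 = 60.783584.
Round 1 (the union proposes): the firm can get 60.783584 next round, worth 0.49 × 60.783584 = 29.78395616 now, so the union offers 29.78395616, keeping 370.21604384.

29.78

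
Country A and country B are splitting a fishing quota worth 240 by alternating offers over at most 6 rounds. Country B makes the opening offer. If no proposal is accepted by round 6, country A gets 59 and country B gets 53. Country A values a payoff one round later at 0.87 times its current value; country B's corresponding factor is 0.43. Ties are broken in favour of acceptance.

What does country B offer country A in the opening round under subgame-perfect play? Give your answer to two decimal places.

By backward induction:
Round 6 (country A proposes): country B gets 53 if talks fail, so country A offers 53 and keeps 187.
Round 5 (country B proposes): country A can get 187 next round, worth 0.87 × 187 = 162.69 now, so country B offers 162.69, keeping 77.31.
Round 4 (country A proposes): country B can get 77.31 next round, worth 0.43 × 77.31 = 33.2433 now; country A offers that and keeps 206.7567.
Round 3 (country B proposes): country A can get 206.7567 next round, worth 0.87 × 206.7567 = 179.878329 now, so country B offers 179.878329, keeping 60.121671.
Round 2 (country A proposes): country B can get 60.121671 next round, worth 0.43 × 60.121671 = 25.85231853 now, so country A offers 25.85231853, keeping 214.14768147.
Round 1 (country B proposes): country A can get 214.14768147 next round, worth 0.87 × 214.14768147 = 186.3084828789 now. Country B offers 186.3084828789 and keeps 240 − 186.3084828789 = 53.6915171211.

186.31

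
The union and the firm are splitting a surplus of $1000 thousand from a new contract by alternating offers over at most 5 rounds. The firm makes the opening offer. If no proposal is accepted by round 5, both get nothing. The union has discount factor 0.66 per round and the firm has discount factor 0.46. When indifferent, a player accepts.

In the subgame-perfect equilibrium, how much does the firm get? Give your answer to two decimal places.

535.40

Round 5 (the firm proposes): the union will accept anything ≥ 0, so the firm offers 0 and keeps 1000.
Round 4 (the union proposes): the firm can get 1000 next round, worth 0.46 × 1000 = 460 now; the union offers that and keeps 540.
Round 3 (the firm proposes): the union can get 540 next round, worth 0.66 × 540 = 356.4 now. The firm offers 356.4 and keeps 1000 − 356.4 = 643.6.
Round 2 (the union proposes): the firm can get 643.6 next round, worth 0.46 × 643.6 = 296.056 now. The union offers 296.056 and keeps 1000 − 296.056 = 703.944.
Round 1 (the firm proposes): the union can get 703.944 next round, worth 0.66 × 703.944 = 464.60304 now, so the firm offers 464.60304, keeping 535.39696.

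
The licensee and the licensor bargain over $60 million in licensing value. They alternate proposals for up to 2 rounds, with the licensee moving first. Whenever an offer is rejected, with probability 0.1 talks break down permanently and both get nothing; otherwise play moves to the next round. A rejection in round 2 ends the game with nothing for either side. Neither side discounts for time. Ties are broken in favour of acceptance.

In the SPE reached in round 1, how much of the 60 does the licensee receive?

By backward induction:
Round 2 (the licensor proposes): rejection yields 0 for the licensee; the licensor offers 0 and keeps 60.
Round 1 (the licensee proposes): rejecting gives the licensor an expected 0.9 × 60 = 54; the licensee offers that and keeps 6.

6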